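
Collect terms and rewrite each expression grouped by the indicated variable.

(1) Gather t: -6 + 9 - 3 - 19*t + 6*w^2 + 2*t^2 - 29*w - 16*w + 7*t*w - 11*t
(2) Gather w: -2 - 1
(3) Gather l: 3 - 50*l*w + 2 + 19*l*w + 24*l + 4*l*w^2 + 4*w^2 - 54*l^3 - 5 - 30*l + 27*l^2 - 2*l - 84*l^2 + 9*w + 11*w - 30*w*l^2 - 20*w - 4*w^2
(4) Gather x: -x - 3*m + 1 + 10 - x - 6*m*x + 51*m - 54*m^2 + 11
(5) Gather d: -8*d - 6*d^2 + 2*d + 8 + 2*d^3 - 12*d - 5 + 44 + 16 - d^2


(1) = 2*t^2 + t*(7*w - 30) + 6*w^2 - 45*w
(2) = -3
(3) = -54*l^3 + l^2*(-30*w - 57) + l*(4*w^2 - 31*w - 8)
(4) = -54*m^2 + 48*m + x*(-6*m - 2) + 22
(5) = 2*d^3 - 7*d^2 - 18*d + 63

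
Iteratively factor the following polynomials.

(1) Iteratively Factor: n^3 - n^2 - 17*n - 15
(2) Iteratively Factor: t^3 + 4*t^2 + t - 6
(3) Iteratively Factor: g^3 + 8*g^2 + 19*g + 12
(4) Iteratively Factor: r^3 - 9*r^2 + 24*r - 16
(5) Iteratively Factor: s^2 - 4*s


(1) = (n + 3)*(n^2 - 4*n - 5) = (n + 1)*(n + 3)*(n - 5)
(2) = (t + 3)*(t^2 + t - 2) = (t - 1)*(t + 3)*(t + 2)
(3) = (g + 1)*(g^2 + 7*g + 12) = (g + 1)*(g + 3)*(g + 4)
(4) = (r - 4)*(r^2 - 5*r + 4) = (r - 4)*(r - 1)*(r - 4)
(5) = (s - 4)*(s)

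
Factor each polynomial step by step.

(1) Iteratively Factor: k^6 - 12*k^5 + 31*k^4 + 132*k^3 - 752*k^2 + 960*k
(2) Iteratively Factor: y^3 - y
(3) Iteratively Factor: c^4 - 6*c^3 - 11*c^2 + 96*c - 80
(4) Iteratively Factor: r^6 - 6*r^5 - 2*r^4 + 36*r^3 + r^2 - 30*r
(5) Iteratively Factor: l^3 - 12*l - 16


(1) = (k)*(k^5 - 12*k^4 + 31*k^3 + 132*k^2 - 752*k + 960) = k*(k - 4)*(k^4 - 8*k^3 - k^2 + 128*k - 240) = k*(k - 5)*(k - 4)*(k^3 - 3*k^2 - 16*k + 48) = k*(k - 5)*(k - 4)*(k - 3)*(k^2 - 16) = k*(k - 5)*(k - 4)*(k - 3)*(k + 4)*(k - 4)
(2) = (y + 1)*(y^2 - y) = (y - 1)*(y + 1)*(y)
(3) = (c - 5)*(c^3 - c^2 - 16*c + 16) = (c - 5)*(c - 1)*(c^2 - 16) = (c - 5)*(c - 1)*(c + 4)*(c - 4)
(4) = (r)*(r^5 - 6*r^4 - 2*r^3 + 36*r^2 + r - 30) = r*(r + 1)*(r^4 - 7*r^3 + 5*r^2 + 31*r - 30) = r*(r + 1)*(r + 2)*(r^3 - 9*r^2 + 23*r - 15) = r*(r - 5)*(r + 1)*(r + 2)*(r^2 - 4*r + 3) = r*(r - 5)*(r - 1)*(r + 1)*(r + 2)*(r - 3)
(5) = (l + 2)*(l^2 - 2*l - 8) = (l - 4)*(l + 2)*(l + 2)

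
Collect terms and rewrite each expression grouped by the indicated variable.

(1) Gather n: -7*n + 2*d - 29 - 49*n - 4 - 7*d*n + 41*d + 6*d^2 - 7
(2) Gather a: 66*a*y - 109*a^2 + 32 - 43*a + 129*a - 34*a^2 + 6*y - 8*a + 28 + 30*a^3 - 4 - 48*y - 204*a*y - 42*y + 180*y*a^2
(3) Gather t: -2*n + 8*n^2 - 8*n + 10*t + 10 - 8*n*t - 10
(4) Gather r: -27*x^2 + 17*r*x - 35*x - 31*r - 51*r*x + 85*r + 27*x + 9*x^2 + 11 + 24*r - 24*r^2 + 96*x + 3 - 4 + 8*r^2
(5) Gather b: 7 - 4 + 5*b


(1) = 6*d^2 + 43*d + n*(-7*d - 56) - 40
(2) = 30*a^3 + a^2*(180*y - 143) + a*(78 - 138*y) - 84*y + 56
(3) = 8*n^2 - 10*n + t*(10 - 8*n)
(4) = -16*r^2 + r*(78 - 34*x) - 18*x^2 + 88*x + 10
(5) = 5*b + 3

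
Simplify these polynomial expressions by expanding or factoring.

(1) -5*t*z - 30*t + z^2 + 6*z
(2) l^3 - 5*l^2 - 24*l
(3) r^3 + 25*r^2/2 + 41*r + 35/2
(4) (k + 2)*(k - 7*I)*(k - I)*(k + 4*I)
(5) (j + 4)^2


(1) = (-5*t + z)*(z + 6)
(2) = l*(l - 8)*(l + 3)
(3) = (r + 1/2)*(r + 5)*(r + 7)
(4) = k^4 + 2*k^3 - 4*I*k^3 + 25*k^2 - 8*I*k^2 + 50*k - 28*I*k - 56*I
(5) = j^2 + 8*j + 16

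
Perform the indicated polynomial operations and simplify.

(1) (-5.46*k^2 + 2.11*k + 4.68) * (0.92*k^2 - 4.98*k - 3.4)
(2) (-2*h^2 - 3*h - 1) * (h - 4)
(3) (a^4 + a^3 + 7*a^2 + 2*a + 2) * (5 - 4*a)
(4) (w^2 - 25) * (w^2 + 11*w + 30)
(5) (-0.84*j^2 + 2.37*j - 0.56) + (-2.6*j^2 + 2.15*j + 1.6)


(1) = -5.0232*k^4 + 29.132*k^3 + 12.3618*k^2 - 30.4804*k - 15.912
(2) = -2*h^3 + 5*h^2 + 11*h + 4
(3) = -4*a^5 + a^4 - 23*a^3 + 27*a^2 + 2*a + 10
(4) = w^4 + 11*w^3 + 5*w^2 - 275*w - 750
(5) = -3.44*j^2 + 4.52*j + 1.04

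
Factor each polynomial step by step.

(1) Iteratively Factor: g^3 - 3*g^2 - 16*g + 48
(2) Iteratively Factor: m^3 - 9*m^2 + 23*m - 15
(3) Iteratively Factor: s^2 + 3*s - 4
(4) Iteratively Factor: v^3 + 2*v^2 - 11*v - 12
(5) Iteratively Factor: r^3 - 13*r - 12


(1) = (g + 4)*(g^2 - 7*g + 12) = (g - 4)*(g + 4)*(g - 3)
(2) = (m - 3)*(m^2 - 6*m + 5) = (m - 5)*(m - 3)*(m - 1)
(3) = (s + 4)*(s - 1)
(4) = (v - 3)*(v^2 + 5*v + 4) = (v - 3)*(v + 4)*(v + 1)
(5) = (r - 4)*(r^2 + 4*r + 3) = (r - 4)*(r + 3)*(r + 1)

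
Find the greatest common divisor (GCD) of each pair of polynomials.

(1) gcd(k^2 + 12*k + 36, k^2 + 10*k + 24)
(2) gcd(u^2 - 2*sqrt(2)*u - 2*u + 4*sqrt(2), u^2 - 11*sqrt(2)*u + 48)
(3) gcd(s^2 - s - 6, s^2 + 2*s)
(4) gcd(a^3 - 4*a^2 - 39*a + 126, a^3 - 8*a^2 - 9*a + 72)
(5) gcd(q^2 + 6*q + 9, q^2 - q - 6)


(1) = gcd((k + 6)^2, (k + 4)*(k + 6)) = k + 6
(2) = 1
(3) = s + 2
(4) = a - 3
(5) = 1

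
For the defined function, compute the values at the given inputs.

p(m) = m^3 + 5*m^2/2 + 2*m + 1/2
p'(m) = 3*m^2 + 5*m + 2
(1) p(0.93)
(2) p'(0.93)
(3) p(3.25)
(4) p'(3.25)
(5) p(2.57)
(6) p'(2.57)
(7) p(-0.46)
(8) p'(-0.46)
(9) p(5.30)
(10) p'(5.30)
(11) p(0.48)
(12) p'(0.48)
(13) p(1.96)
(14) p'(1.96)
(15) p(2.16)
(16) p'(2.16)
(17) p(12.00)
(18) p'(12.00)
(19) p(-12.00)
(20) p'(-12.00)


(1) = 5.33
(2) = 9.24
(3) = 67.73
(4) = 49.94
(5) = 39.13
(6) = 34.66
(7) = 0.01
(8) = 0.33
(9) = 230.20
(10) = 112.77
(11) = 2.15
(12) = 5.09
(13) = 21.55
(14) = 23.32
(15) = 26.56
(16) = 26.80
(17) = 2112.50
(18) = 494.00
(19) = -1391.50
(20) = 374.00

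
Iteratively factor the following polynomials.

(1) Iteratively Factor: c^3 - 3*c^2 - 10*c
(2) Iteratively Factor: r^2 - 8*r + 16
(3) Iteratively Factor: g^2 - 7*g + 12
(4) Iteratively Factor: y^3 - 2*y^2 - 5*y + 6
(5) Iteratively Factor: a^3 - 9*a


(1) = (c - 5)*(c^2 + 2*c) = (c - 5)*(c + 2)*(c)
(2) = (r - 4)*(r - 4)
(3) = (g - 4)*(g - 3)
(4) = (y - 1)*(y^2 - y - 6) = (y - 3)*(y - 1)*(y + 2)
(5) = (a)*(a^2 - 9) = a*(a - 3)*(a + 3)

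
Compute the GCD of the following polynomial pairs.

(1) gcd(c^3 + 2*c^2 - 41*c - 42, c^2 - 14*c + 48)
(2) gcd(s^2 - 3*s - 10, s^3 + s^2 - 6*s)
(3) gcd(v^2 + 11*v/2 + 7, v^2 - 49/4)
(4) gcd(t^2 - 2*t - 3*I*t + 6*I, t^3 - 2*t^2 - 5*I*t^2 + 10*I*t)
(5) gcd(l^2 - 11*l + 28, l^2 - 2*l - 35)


(1) = c - 6
(2) = 1
(3) = gcd((v + 2)*(v + 7/2), (v - 7/2)*(v + 7/2)) = v + 7/2
(4) = gcd((t - 2)*(t - 3*I), t*(t - 2)*(t - 5*I)) = t - 2
(5) = gcd((l - 7)*(l - 4), (l - 7)*(l + 5)) = l - 7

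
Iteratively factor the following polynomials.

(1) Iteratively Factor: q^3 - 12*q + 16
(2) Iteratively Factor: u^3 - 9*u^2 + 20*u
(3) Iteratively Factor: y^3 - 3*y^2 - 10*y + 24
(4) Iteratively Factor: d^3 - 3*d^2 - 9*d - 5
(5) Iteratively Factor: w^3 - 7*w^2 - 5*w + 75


(1) = (q - 2)*(q^2 + 2*q - 8) = (q - 2)*(q + 4)*(q - 2)
(2) = (u)*(u^2 - 9*u + 20) = u*(u - 4)*(u - 5)
(3) = (y - 2)*(y^2 - y - 12) = (y - 2)*(y + 3)*(y - 4)
(4) = (d - 5)*(d^2 + 2*d + 1) = (d - 5)*(d + 1)*(d + 1)
(5) = (w + 3)*(w^2 - 10*w + 25) = (w - 5)*(w + 3)*(w - 5)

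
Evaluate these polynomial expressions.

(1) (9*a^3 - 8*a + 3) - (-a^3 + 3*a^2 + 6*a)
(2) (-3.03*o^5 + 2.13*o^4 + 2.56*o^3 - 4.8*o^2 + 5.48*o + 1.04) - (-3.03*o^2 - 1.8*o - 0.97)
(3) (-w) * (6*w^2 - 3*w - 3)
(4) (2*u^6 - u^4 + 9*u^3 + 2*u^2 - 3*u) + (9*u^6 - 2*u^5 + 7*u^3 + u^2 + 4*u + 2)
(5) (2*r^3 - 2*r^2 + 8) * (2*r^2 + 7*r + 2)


(1) = 10*a^3 - 3*a^2 - 14*a + 3
(2) = -3.03*o^5 + 2.13*o^4 + 2.56*o^3 - 1.77*o^2 + 7.28*o + 2.01
(3) = -6*w^3 + 3*w^2 + 3*w
(4) = 11*u^6 - 2*u^5 - u^4 + 16*u^3 + 3*u^2 + u + 2
(5) = 4*r^5 + 10*r^4 - 10*r^3 + 12*r^2 + 56*r + 16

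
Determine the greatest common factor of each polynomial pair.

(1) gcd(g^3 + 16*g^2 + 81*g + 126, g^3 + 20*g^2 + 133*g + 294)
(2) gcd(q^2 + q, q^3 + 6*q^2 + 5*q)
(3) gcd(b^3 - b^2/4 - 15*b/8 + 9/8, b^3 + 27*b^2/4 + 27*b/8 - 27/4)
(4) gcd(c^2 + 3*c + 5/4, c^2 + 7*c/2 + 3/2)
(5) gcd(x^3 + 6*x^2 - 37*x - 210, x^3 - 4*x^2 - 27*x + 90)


(1) = g^2 + 13*g + 42
(2) = q^2 + q
(3) = gcd((b - 1)*(b - 3/4)*(b + 3/2), (b - 3/4)*(b + 3/2)*(b + 6)) = b^2 + 3*b/4 - 9/8
(4) = c + 1/2
(5) = gcd((x - 6)*(x + 5)*(x + 7), (x - 6)*(x - 3)*(x + 5)) = x^2 - x - 30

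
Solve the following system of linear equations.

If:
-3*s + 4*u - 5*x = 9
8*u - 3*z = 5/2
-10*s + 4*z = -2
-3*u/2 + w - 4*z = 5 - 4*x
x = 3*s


Then:
s = -34/57
u = -33/76
w = 85/24
x = -34/19
z = -227/114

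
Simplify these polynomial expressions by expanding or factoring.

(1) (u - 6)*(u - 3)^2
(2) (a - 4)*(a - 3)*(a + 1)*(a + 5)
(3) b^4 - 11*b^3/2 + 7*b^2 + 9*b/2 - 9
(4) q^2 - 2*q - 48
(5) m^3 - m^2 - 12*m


(1) = u^3 - 12*u^2 + 45*u - 54
(2) = a^4 - a^3 - 25*a^2 + 37*a + 60
(3) = (b - 3)*(b - 2)*(b - 3/2)*(b + 1)
(4) = (q - 8)*(q + 6)
(5) = m*(m - 4)*(m + 3)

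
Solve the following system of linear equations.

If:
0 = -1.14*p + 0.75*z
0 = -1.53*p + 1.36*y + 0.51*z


Then:
p = 0.657894736842105*z
y = 0.365131578947368*z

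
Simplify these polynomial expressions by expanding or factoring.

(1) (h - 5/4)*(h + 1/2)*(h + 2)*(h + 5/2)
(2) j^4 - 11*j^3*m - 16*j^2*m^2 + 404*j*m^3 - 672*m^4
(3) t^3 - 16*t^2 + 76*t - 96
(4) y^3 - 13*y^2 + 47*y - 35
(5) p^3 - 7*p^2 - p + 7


(1) = h^4 + 15*h^3/4 + h^2 - 105*h/16 - 25/8
(2) = (j - 8*m)*(j - 7*m)*(j - 2*m)*(j + 6*m)
(3) = (t - 8)*(t - 6)*(t - 2)
(4) = (y - 7)*(y - 5)*(y - 1)
(5) = (p - 7)*(p - 1)*(p + 1)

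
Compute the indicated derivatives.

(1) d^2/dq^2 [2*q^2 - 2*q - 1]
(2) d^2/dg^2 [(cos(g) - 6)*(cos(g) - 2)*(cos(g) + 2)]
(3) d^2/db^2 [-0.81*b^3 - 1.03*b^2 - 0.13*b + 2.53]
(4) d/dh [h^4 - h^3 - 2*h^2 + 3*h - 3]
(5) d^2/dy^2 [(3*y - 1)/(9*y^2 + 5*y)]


(1) = 4
(2) = 13*cos(g)/4 + 12*cos(2*g) - 9*cos(3*g)/4
(3) = -4.86*b - 2.06
(4) = 4*h^3 - 3*h^2 - 4*h + 3
(5) = 2*(243*y^3 - 243*y^2 - 135*y - 25)/(y^3*(729*y^3 + 1215*y^2 + 675*y + 125))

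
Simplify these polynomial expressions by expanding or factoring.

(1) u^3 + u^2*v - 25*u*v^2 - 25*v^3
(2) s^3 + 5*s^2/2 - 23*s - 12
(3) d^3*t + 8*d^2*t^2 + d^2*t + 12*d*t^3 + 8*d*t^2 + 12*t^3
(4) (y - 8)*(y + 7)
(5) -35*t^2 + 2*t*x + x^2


(1) = (u - 5*v)*(u + v)*(u + 5*v)
(2) = (s - 4)*(s + 1/2)*(s + 6)
(3) = (d + 2*t)*(d + 6*t)*(d*t + t)
(4) = y^2 - y - 56
(5) = (-5*t + x)*(7*t + x)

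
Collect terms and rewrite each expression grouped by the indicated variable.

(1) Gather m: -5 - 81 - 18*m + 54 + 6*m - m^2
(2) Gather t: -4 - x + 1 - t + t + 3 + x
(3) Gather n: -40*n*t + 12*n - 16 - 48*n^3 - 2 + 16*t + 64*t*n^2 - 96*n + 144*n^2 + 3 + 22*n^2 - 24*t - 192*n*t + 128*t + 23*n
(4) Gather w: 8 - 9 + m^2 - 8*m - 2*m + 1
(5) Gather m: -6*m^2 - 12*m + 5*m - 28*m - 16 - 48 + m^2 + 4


(1) = -m^2 - 12*m - 32
(2) = 0
(3) = -48*n^3 + n^2*(64*t + 166) + n*(-232*t - 61) + 120*t - 15
(4) = m^2 - 10*m
(5) = -5*m^2 - 35*m - 60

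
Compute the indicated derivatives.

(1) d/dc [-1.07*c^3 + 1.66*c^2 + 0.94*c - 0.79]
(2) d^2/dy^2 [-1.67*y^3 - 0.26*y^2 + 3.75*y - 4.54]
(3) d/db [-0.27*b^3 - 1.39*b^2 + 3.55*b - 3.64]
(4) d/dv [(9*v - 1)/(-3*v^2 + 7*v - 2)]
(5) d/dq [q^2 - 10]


(1) = -3.21*c^2 + 3.32*c + 0.94
(2) = -10.02*y - 0.52
(3) = -0.81*b^2 - 2.78*b + 3.55
(4) = (27*v^2 - 6*v - 11)/(9*v^4 - 42*v^3 + 61*v^2 - 28*v + 4)
(5) = 2*q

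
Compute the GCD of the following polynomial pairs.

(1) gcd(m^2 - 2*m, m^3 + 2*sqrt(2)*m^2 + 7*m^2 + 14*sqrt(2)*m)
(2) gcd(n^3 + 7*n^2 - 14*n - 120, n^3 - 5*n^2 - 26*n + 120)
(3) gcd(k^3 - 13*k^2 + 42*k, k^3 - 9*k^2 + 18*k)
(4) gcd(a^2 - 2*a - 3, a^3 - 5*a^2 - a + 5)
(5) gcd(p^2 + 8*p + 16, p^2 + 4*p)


(1) = m
(2) = n^2 + n - 20
(3) = k^2 - 6*k
(4) = a + 1
(5) = p + 4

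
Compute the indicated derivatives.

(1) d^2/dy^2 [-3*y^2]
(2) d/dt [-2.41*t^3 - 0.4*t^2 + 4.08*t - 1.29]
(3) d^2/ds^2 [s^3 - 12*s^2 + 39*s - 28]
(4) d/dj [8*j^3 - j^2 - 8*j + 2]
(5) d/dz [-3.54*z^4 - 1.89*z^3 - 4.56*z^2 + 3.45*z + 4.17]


(1) = -6
(2) = -7.23*t^2 - 0.8*t + 4.08
(3) = 6*s - 24
(4) = 24*j^2 - 2*j - 8
(5) = -14.16*z^3 - 5.67*z^2 - 9.12*z + 3.45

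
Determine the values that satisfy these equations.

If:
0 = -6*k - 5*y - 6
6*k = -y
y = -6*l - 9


Then:
k = 1/4
l = -5/4
y = -3/2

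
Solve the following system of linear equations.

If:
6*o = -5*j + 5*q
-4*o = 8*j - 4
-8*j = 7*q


Then:
j = 14/3
o = -25/3
q = -16/3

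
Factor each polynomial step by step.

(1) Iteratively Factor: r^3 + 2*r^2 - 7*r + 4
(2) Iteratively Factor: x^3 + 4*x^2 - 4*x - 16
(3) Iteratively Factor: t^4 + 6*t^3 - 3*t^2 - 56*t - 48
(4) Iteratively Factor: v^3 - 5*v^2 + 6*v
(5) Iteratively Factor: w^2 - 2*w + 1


(1) = (r + 4)*(r^2 - 2*r + 1) = (r - 1)*(r + 4)*(r - 1)
(2) = (x + 4)*(x^2 - 4) = (x + 2)*(x + 4)*(x - 2)
(3) = (t + 1)*(t^3 + 5*t^2 - 8*t - 48) = (t + 1)*(t + 4)*(t^2 + t - 12) = (t - 3)*(t + 1)*(t + 4)*(t + 4)
(4) = (v - 2)*(v^2 - 3*v) = v*(v - 2)*(v - 3)
(5) = (w - 1)*(w - 1)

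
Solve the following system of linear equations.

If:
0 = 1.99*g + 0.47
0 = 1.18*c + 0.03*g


Then:
c = 0.01
g = -0.24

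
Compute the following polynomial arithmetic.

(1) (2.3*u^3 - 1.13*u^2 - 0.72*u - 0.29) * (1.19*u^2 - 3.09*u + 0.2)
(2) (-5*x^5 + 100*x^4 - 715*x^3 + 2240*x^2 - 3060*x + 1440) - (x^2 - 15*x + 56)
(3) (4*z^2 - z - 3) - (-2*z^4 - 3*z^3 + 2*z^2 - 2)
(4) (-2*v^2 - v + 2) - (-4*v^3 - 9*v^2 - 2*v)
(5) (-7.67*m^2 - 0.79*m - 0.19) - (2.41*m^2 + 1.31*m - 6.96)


(1) = 2.737*u^5 - 8.4517*u^4 + 3.0949*u^3 + 1.6537*u^2 + 0.7521*u - 0.058
(2) = -5*x^5 + 100*x^4 - 715*x^3 + 2239*x^2 - 3045*x + 1384
(3) = 2*z^4 + 3*z^3 + 2*z^2 - z - 1
(4) = 4*v^3 + 7*v^2 + v + 2
(5) = -10.08*m^2 - 2.1*m + 6.77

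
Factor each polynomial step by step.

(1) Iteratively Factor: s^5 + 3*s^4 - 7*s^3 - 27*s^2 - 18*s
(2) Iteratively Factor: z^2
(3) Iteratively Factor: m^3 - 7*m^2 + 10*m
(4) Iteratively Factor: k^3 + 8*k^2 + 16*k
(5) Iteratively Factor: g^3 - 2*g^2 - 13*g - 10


(1) = (s - 3)*(s^4 + 6*s^3 + 11*s^2 + 6*s) = (s - 3)*(s + 3)*(s^3 + 3*s^2 + 2*s) = s*(s - 3)*(s + 3)*(s^2 + 3*s + 2) = s*(s - 3)*(s + 1)*(s + 3)*(s + 2)
(2) = (z)*(z)
(3) = (m)*(m^2 - 7*m + 10) = m*(m - 5)*(m - 2)
(4) = (k + 4)*(k^2 + 4*k) = (k + 4)^2*(k)
(5) = (g + 1)*(g^2 - 3*g - 10) = (g + 1)*(g + 2)*(g - 5)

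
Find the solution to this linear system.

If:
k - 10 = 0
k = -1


Then:
No Solution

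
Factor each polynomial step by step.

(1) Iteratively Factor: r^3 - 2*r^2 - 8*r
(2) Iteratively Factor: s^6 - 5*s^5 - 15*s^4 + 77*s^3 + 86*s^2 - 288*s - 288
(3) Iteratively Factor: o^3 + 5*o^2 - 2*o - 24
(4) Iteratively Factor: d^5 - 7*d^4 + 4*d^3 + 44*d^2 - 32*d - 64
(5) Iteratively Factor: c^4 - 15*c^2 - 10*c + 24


(1) = (r - 4)*(r^2 + 2*r) = r*(r - 4)*(r + 2)
(2) = (s - 3)*(s^5 - 2*s^4 - 21*s^3 + 14*s^2 + 128*s + 96) = (s - 4)*(s - 3)*(s^4 + 2*s^3 - 13*s^2 - 38*s - 24) = (s - 4)*(s - 3)*(s + 2)*(s^3 - 13*s - 12) = (s - 4)^2*(s - 3)*(s + 2)*(s^2 + 4*s + 3) = (s - 4)^2*(s - 3)*(s + 2)*(s + 3)*(s + 1)
(3) = (o + 4)*(o^2 + o - 6) = (o + 3)*(o + 4)*(o - 2)
(4) = (d - 4)*(d^4 - 3*d^3 - 8*d^2 + 12*d + 16) = (d - 4)*(d + 2)*(d^3 - 5*d^2 + 2*d + 8) = (d - 4)*(d + 1)*(d + 2)*(d^2 - 6*d + 8) = (d - 4)*(d - 2)*(d + 1)*(d + 2)*(d - 4)
(5) = (c - 1)*(c^3 + c^2 - 14*c - 24) = (c - 4)*(c - 1)*(c^2 + 5*c + 6) = (c - 4)*(c - 1)*(c + 3)*(c + 2)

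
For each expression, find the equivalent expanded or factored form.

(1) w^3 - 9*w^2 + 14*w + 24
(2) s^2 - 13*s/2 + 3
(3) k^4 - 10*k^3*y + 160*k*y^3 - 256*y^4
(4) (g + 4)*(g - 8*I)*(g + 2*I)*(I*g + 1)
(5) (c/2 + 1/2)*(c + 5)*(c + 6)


(1) = (w - 6)*(w - 4)*(w + 1)
(2) = (s - 6)*(s - 1/2)
(3) = (k - 8*y)*(k - 4*y)*(k - 2*y)*(k + 4*y)
(4) = I*g^4 + 7*g^3 + 4*I*g^3 + 28*g^2 + 10*I*g^2 + 16*g + 40*I*g + 64
(5) = c^3/2 + 6*c^2 + 41*c/2 + 15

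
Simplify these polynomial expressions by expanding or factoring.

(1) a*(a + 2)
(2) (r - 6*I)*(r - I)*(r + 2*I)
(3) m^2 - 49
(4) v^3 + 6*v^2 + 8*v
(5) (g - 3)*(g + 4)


(1) = a^2 + 2*a
(2) = r^3 - 5*I*r^2 + 8*r - 12*I
(3) = (m - 7)*(m + 7)
(4) = v*(v + 2)*(v + 4)
(5) = g^2 + g - 12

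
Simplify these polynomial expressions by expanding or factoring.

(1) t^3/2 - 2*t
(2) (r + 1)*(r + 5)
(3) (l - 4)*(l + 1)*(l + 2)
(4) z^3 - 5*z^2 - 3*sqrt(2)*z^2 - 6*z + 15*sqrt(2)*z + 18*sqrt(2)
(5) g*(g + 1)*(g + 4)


(1) = t*(t/2 + 1)*(t - 2)
(2) = r^2 + 6*r + 5
(3) = l^3 - l^2 - 10*l - 8
(4) = (z - 6)*(z + 1)*(z - 3*sqrt(2))
(5) = g^3 + 5*g^2 + 4*g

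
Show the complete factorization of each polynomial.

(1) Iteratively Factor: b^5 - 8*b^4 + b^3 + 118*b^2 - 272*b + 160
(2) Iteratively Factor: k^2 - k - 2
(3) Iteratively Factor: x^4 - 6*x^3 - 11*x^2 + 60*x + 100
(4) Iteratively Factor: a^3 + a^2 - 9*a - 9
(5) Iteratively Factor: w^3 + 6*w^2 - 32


(1) = (b - 2)*(b^4 - 6*b^3 - 11*b^2 + 96*b - 80) = (b - 2)*(b - 1)*(b^3 - 5*b^2 - 16*b + 80) = (b - 4)*(b - 2)*(b - 1)*(b^2 - b - 20) = (b - 4)*(b - 2)*(b - 1)*(b + 4)*(b - 5)
(2) = (k - 2)*(k + 1)
(3) = (x - 5)*(x^3 - x^2 - 16*x - 20) = (x - 5)*(x + 2)*(x^2 - 3*x - 10) = (x - 5)^2*(x + 2)*(x + 2)
(4) = (a + 1)*(a^2 - 9) = (a + 1)*(a + 3)*(a - 3)
(5) = (w + 4)*(w^2 + 2*w - 8) = (w - 2)*(w + 4)*(w + 4)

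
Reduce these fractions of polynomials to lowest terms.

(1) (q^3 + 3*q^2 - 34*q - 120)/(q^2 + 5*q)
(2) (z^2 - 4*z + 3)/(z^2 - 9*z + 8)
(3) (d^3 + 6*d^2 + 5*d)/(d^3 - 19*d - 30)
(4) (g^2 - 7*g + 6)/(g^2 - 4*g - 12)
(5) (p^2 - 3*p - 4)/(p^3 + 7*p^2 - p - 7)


(1) = (q^2 - 2*q - 24)/q
(2) = (z - 3)/(z - 8)
(3) = (d^3 + 6*d^2 + 5*d)/(d^3 - 19*d - 30)
(4) = (g - 1)/(g + 2)
(5) = (p - 4)/(p^2 + 6*p - 7)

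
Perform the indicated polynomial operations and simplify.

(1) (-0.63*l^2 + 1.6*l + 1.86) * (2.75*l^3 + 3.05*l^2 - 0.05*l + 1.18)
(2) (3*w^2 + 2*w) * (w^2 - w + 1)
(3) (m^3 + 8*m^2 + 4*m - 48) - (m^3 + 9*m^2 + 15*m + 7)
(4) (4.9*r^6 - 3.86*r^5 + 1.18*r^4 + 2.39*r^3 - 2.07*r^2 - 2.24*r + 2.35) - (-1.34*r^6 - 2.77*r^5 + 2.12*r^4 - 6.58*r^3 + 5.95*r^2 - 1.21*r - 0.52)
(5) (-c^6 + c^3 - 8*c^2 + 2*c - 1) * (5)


(1) = -1.7325*l^5 + 2.4785*l^4 + 10.0265*l^3 + 4.8496*l^2 + 1.795*l + 2.1948
(2) = 3*w^4 - w^3 + w^2 + 2*w
(3) = -m^2 - 11*m - 55
(4) = 6.24*r^6 - 1.09*r^5 - 0.94*r^4 + 8.97*r^3 - 8.02*r^2 - 1.03*r + 2.87
(5) = -5*c^6 + 5*c^3 - 40*c^2 + 10*c - 5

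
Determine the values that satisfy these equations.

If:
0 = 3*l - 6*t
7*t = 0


Then:
l = 0
t = 0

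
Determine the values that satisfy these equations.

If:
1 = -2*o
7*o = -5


Then:
No Solution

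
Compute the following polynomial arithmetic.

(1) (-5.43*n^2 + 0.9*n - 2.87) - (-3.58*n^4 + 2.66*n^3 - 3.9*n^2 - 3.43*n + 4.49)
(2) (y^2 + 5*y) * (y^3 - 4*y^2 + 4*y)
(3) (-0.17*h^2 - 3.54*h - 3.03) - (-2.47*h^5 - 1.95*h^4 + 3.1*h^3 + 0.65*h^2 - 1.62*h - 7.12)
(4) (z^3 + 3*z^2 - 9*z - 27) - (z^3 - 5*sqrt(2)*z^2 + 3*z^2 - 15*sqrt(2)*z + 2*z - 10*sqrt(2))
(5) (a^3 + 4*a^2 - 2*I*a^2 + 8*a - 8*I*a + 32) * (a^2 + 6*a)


(1) = 3.58*n^4 - 2.66*n^3 - 1.53*n^2 + 4.33*n - 7.36
(2) = y^5 + y^4 - 16*y^3 + 20*y^2
(3) = 2.47*h^5 + 1.95*h^4 - 3.1*h^3 - 0.82*h^2 - 1.92*h + 4.09
(4) = 5*sqrt(2)*z^2 - 11*z + 15*sqrt(2)*z - 27 + 10*sqrt(2)
(5) = a^5 + 10*a^4 - 2*I*a^4 + 32*a^3 - 20*I*a^3 + 80*a^2 - 48*I*a^2 + 192*a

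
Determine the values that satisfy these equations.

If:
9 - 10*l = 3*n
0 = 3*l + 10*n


Then:
l = 90/91
n = -27/91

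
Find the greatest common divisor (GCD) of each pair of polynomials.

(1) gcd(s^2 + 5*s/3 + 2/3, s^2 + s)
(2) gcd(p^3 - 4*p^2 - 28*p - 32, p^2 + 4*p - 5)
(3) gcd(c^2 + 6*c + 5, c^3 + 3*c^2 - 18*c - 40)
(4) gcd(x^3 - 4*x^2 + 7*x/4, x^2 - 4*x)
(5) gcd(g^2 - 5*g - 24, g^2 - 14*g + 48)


(1) = gcd((s + 2/3)*(s + 1), s*(s + 1)) = s + 1
(2) = gcd((p - 8)*(p + 2)^2, (p - 1)*(p + 5)) = 1
(3) = gcd((c + 1)*(c + 5), (c - 4)*(c + 2)*(c + 5)) = c + 5
(4) = x
(5) = g - 8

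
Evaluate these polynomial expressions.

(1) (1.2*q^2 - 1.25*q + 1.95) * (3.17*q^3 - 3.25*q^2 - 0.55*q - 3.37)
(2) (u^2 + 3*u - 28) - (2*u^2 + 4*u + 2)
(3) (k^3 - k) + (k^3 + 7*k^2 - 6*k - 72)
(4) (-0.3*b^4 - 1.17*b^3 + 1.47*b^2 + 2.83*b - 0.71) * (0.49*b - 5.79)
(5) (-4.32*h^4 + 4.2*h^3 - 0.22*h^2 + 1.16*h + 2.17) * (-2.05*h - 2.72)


(1) = 3.804*q^5 - 7.8625*q^4 + 9.584*q^3 - 9.694*q^2 + 3.14*q - 6.5715
(2) = -u^2 - u - 30
(3) = 2*k^3 + 7*k^2 - 7*k - 72
(4) = -0.147*b^5 + 1.1637*b^4 + 7.4946*b^3 - 7.1246*b^2 - 16.7336*b + 4.1109
(5) = 8.856*h^5 + 3.1404*h^4 - 10.973*h^3 - 1.7796*h^2 - 7.6037*h - 5.9024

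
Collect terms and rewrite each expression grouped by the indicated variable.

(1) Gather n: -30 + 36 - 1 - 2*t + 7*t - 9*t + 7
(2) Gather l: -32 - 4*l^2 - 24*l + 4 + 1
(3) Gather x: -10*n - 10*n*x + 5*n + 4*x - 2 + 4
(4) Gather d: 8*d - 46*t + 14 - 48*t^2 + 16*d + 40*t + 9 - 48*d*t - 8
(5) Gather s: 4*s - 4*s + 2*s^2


(1) = 12 - 4*t
(2) = -4*l^2 - 24*l - 27
(3) = -5*n + x*(4 - 10*n) + 2
(4) = d*(24 - 48*t) - 48*t^2 - 6*t + 15
(5) = 2*s^2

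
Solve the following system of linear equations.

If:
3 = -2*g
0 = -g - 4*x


Then:
g = -3/2
x = 3/8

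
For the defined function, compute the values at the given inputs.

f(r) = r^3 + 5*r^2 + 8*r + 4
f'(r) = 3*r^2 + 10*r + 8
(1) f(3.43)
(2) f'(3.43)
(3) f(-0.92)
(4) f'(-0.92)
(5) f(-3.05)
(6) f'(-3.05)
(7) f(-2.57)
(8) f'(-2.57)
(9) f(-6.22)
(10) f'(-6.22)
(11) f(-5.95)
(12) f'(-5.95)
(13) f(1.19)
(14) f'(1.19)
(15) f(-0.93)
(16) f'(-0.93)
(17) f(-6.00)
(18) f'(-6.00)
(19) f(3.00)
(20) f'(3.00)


(1) = 130.62
(2) = 77.59
(3) = 0.09
(4) = 1.34
(5) = -2.26
(6) = 5.41
(7) = -0.51
(8) = 2.11
(9) = -92.96
(10) = 61.87
(11) = -77.23
(12) = 54.71
(13) = 22.29
(14) = 24.15
(15) = 0.08
(16) = 1.29
(17) = -80.00
(18) = 56.00
(19) = 100.00
(20) = 65.00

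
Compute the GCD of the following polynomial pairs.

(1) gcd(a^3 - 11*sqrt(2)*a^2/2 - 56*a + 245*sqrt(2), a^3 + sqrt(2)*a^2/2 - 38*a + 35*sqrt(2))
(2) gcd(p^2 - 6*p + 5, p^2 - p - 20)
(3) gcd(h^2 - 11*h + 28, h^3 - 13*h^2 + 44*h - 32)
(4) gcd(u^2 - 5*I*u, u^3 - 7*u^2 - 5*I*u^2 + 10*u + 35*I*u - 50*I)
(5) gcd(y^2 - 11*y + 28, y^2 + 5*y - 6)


(1) = gcd((a - 7*sqrt(2))*(a - 7*sqrt(2)/2)*(a + 5*sqrt(2)), (a - 7*sqrt(2)/2)*(a - sqrt(2))*(a + 5*sqrt(2))) = a^2 + 3*sqrt(2)*a/2 - 35
(2) = p - 5
(3) = gcd((h - 7)*(h - 4), (h - 8)*(h - 4)*(h - 1)) = h - 4
(4) = u - 5*I
(5) = gcd((y - 7)*(y - 4), (y - 1)*(y + 6)) = 1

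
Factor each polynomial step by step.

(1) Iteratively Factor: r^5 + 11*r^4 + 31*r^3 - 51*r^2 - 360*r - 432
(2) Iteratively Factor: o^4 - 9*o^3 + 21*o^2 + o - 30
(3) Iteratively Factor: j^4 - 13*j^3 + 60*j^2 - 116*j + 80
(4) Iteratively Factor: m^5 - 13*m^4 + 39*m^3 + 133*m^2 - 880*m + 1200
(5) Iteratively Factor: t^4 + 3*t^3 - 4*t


(1) = (r + 4)*(r^4 + 7*r^3 + 3*r^2 - 63*r - 108) = (r - 3)*(r + 4)*(r^3 + 10*r^2 + 33*r + 36) = (r - 3)*(r + 3)*(r + 4)*(r^2 + 7*r + 12) = (r - 3)*(r + 3)*(r + 4)^2*(r + 3)
(2) = (o + 1)*(o^3 - 10*o^2 + 31*o - 30) = (o - 3)*(o + 1)*(o^2 - 7*o + 10) = (o - 3)*(o - 2)*(o + 1)*(o - 5)
(3) = (j - 4)*(j^3 - 9*j^2 + 24*j - 20) = (j - 4)*(j - 2)*(j^2 - 7*j + 10) = (j - 5)*(j - 4)*(j - 2)*(j - 2)
(4) = (m - 5)*(m^4 - 8*m^3 - m^2 + 128*m - 240) = (m - 5)*(m - 4)*(m^3 - 4*m^2 - 17*m + 60) = (m - 5)*(m - 4)*(m - 3)*(m^2 - m - 20) = (m - 5)^2*(m - 4)*(m - 3)*(m + 4)
(5) = (t + 2)*(t^3 + t^2 - 2*t) = (t + 2)^2*(t^2 - t) = (t - 1)*(t + 2)^2*(t)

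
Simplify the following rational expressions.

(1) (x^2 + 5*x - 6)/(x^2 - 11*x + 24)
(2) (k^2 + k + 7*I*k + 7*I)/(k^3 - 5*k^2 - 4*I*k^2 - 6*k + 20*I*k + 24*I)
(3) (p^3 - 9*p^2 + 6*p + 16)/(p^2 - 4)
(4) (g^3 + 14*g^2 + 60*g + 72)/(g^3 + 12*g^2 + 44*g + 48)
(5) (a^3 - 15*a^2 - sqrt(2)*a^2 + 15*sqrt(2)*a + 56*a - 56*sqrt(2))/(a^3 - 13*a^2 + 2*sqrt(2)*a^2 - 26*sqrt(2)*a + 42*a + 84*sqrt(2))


(1) = (x^2 + 5*x - 6)/(x^2 - 11*x + 24)
(2) = (k + 7*I)/(k^2 + k*(-6 - 4*I) + 24*I)
(3) = (p^2 - 7*p - 8)/(p + 2)
(4) = (g + 6)/(g + 4)
(5) = (a^2 + a*(-8 - sqrt(2)) + 8*sqrt(2))/(a^2 + a*(-6 + 2*sqrt(2)) - 12*sqrt(2))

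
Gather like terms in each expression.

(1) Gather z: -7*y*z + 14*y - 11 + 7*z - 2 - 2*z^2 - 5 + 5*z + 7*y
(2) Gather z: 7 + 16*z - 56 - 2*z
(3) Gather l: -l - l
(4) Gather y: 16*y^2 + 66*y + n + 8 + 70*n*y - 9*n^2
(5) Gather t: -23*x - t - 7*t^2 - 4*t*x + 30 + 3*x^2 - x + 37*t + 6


(1) = 21*y - 2*z^2 + z*(12 - 7*y) - 18
(2) = 14*z - 49
(3) = -2*l
(4) = -9*n^2 + n + 16*y^2 + y*(70*n + 66) + 8
(5) = -7*t^2 + t*(36 - 4*x) + 3*x^2 - 24*x + 36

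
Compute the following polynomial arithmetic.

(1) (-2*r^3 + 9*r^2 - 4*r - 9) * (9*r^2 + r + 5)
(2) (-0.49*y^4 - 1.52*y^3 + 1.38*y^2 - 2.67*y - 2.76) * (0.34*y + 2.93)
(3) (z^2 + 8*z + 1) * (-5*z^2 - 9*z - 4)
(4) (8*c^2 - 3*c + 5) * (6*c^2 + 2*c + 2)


(1) = -18*r^5 + 79*r^4 - 37*r^3 - 40*r^2 - 29*r - 45
(2) = -0.1666*y^5 - 1.9525*y^4 - 3.9844*y^3 + 3.1356*y^2 - 8.7615*y - 8.0868
(3) = -5*z^4 - 49*z^3 - 81*z^2 - 41*z - 4
(4) = 48*c^4 - 2*c^3 + 40*c^2 + 4*c + 10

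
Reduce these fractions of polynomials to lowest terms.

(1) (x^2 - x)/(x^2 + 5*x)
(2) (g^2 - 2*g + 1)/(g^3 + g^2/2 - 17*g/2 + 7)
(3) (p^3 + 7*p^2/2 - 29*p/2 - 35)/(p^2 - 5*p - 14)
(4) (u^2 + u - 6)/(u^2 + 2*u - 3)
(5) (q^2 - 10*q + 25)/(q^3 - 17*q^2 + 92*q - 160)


(1) = (x - 1)/(x + 5)
(2) = (2*g - 2)/(2*g^2 + 3*g - 14)
(3) = (2*p^2 + 3*p - 35)/(2*p - 14)
(4) = (u - 2)/(u - 1)
(5) = (q - 5)/(q^2 - 12*q + 32)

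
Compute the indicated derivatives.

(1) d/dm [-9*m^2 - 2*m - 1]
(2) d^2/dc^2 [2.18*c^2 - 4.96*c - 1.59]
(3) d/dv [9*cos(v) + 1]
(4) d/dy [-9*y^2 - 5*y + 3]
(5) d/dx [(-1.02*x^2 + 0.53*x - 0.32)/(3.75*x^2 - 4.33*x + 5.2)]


(1) = -18*m - 2
(2) = 4.36000000000000
(3) = -9*sin(v)
(4) = -18*y - 5
(5) = (2.4291*x^2 - 8.208*x + 1.3704)/(14.0625*x^4 - 32.475*x^3 + 57.7489*x^2 - 45.032*x + 27.04)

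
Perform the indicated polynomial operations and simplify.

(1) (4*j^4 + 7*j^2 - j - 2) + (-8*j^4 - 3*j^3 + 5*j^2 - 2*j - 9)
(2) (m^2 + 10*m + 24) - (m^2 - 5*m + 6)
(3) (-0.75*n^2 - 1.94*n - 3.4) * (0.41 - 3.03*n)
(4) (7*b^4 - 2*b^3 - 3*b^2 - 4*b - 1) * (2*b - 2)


(1) = -4*j^4 - 3*j^3 + 12*j^2 - 3*j - 11
(2) = 15*m + 18
(3) = 2.2725*n^3 + 5.5707*n^2 + 9.5066*n - 1.394
(4) = 14*b^5 - 18*b^4 - 2*b^3 - 2*b^2 + 6*b + 2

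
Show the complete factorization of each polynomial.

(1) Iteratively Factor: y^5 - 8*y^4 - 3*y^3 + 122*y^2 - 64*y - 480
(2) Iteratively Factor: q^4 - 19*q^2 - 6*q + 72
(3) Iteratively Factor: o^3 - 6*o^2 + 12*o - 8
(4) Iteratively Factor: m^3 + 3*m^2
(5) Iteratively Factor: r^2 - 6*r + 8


(1) = (y - 4)*(y^4 - 4*y^3 - 19*y^2 + 46*y + 120) = (y - 4)*(y + 2)*(y^3 - 6*y^2 - 7*y + 60) = (y - 4)^2*(y + 2)*(y^2 - 2*y - 15) = (y - 4)^2*(y + 2)*(y + 3)*(y - 5)
(2) = (q + 3)*(q^3 - 3*q^2 - 10*q + 24) = (q + 3)^2*(q^2 - 6*q + 8) = (q - 2)*(q + 3)^2*(q - 4)
(3) = (o - 2)*(o^2 - 4*o + 4) = (o - 2)^2*(o - 2)
(4) = (m)*(m^2 + 3*m) = m*(m + 3)*(m)
(5) = (r - 4)*(r - 2)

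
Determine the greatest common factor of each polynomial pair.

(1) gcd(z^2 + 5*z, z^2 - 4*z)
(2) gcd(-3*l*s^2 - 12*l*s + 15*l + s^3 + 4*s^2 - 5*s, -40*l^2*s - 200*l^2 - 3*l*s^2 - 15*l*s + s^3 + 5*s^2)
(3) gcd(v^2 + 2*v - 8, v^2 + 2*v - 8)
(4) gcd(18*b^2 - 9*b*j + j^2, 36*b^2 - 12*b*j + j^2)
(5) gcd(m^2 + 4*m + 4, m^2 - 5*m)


(1) = gcd(z*(z + 5), z*(z - 4)) = z
(2) = gcd((-3*l + s)*(s - 1)*(s + 5), (-8*l + s)*(5*l + s)*(s + 5)) = s + 5
(3) = v^2 + 2*v - 8
(4) = gcd((-6*b + j)*(-3*b + j), (-6*b + j)^2) = 6*b - j
(5) = 1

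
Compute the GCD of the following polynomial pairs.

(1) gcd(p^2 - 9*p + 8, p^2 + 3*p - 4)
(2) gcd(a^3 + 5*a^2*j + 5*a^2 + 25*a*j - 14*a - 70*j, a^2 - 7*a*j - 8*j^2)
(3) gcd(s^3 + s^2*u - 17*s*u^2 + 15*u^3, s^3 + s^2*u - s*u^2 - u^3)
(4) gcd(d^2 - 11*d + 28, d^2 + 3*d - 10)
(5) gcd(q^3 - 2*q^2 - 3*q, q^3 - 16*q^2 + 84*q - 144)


(1) = p - 1
(2) = 1
(3) = s - u
(4) = 1
(5) = gcd(q*(q - 3)*(q + 1), (q - 6)^2*(q - 4)) = 1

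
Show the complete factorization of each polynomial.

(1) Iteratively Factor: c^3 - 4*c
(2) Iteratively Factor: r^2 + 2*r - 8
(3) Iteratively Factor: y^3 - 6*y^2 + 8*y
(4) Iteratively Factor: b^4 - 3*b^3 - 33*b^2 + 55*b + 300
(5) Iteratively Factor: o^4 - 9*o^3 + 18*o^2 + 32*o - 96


(1) = (c + 2)*(c^2 - 2*c) = (c - 2)*(c + 2)*(c)
(2) = (r + 4)*(r - 2)
(3) = (y - 2)*(y^2 - 4*y) = (y - 4)*(y - 2)*(y)
(4) = (b + 3)*(b^3 - 6*b^2 - 15*b + 100) = (b - 5)*(b + 3)*(b^2 - b - 20) = (b - 5)*(b + 3)*(b + 4)*(b - 5)
(5) = (o - 4)*(o^3 - 5*o^2 - 2*o + 24) = (o - 4)*(o - 3)*(o^2 - 2*o - 8) = (o - 4)*(o - 3)*(o + 2)*(o - 4)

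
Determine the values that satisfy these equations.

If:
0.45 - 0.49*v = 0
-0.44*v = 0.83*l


Then:
l = -0.49
v = 0.92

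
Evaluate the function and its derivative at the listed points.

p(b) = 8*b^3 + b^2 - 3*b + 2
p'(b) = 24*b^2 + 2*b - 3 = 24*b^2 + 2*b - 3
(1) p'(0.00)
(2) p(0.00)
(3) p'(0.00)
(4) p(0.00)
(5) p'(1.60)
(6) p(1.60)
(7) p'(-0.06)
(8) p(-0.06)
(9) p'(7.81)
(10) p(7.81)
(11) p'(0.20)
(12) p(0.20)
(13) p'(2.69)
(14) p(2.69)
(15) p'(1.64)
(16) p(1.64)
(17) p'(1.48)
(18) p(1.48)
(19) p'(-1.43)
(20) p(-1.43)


(1) = -3.00
(2) = 2.00
(3) = -3.00
(4) = 2.00
(5) = 61.64
(6) = 32.53
(7) = -3.03
(8) = 2.18
(9) = 1476.53
(10) = 3850.60
(11) = -1.64
(12) = 1.50
(13) = 176.05
(14) = 156.89
(15) = 64.83
(16) = 35.06
(17) = 52.53
(18) = 25.68
(19) = 43.22
(20) = -15.06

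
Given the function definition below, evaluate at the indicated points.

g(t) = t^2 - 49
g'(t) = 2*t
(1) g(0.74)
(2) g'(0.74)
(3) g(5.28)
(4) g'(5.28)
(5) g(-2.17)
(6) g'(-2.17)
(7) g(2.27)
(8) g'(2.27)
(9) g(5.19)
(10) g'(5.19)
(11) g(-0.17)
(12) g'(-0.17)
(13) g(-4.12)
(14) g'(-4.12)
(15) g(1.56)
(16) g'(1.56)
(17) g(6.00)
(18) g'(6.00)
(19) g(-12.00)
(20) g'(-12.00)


(1) = -48.45
(2) = 1.48
(3) = -21.12
(4) = 10.56
(5) = -44.29
(6) = -4.34
(7) = -43.85
(8) = 4.54
(9) = -22.06
(10) = 10.38
(11) = -48.97
(12) = -0.34
(13) = -32.03
(14) = -8.24
(15) = -46.57
(16) = 3.12
(17) = -13.00
(18) = 12.00
(19) = 95.00
(20) = -24.00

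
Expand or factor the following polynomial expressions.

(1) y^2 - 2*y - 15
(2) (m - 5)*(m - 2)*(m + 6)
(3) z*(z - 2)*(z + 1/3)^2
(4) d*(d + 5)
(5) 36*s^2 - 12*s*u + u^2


(1) = (y - 5)*(y + 3)
(2) = m^3 - m^2 - 32*m + 60
(3) = z^4 - 4*z^3/3 - 11*z^2/9 - 2*z/9
(4) = d^2 + 5*d
(5) = (-6*s + u)^2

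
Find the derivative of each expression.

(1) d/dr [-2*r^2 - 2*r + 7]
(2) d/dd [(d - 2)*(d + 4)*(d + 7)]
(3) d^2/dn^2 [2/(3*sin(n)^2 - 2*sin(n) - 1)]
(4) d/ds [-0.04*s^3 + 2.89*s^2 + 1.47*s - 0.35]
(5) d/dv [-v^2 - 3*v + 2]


(1) = -4*r - 2
(2) = 3*d^2 + 18*d + 6
(3) = 4*(-18*sin(n)^3 - 9*sin(n)^2 + 10*sin(n) - 7)/((sin(n) - 1)^2*(3*sin(n) + 1)^3)
(4) = -0.12*s^2 + 5.78*s + 1.47
(5) = -2*v - 3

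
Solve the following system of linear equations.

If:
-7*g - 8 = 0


Then:
g = -8/7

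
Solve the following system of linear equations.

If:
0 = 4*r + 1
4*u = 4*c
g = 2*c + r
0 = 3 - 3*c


Then:
c = 1
g = 7/4
r = -1/4
u = 1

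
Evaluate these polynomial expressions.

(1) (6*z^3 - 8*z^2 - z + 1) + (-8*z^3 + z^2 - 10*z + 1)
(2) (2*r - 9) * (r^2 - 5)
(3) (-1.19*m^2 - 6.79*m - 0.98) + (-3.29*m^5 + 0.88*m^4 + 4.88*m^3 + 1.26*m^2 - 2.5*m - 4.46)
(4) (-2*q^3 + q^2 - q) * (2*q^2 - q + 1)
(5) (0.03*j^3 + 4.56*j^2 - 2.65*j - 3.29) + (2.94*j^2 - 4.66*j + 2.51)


(1) = -2*z^3 - 7*z^2 - 11*z + 2
(2) = 2*r^3 - 9*r^2 - 10*r + 45
(3) = -3.29*m^5 + 0.88*m^4 + 4.88*m^3 + 0.07*m^2 - 9.29*m - 5.44
(4) = -4*q^5 + 4*q^4 - 5*q^3 + 2*q^2 - q
(5) = 0.03*j^3 + 7.5*j^2 - 7.31*j - 0.78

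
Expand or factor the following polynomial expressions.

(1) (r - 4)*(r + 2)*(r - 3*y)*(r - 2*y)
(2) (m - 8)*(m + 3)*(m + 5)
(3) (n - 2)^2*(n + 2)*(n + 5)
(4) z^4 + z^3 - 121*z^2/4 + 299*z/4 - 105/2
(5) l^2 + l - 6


(1) = r^4 - 5*r^3*y - 2*r^3 + 6*r^2*y^2 + 10*r^2*y - 8*r^2 - 12*r*y^2 + 40*r*y - 48*y^2
(2) = m^3 - 49*m - 120
(3) = n^4 + 3*n^3 - 14*n^2 - 12*n + 40
(4) = (z - 5/2)*(z - 2)*(z - 3/2)*(z + 7)
(5) = (l - 2)*(l + 3)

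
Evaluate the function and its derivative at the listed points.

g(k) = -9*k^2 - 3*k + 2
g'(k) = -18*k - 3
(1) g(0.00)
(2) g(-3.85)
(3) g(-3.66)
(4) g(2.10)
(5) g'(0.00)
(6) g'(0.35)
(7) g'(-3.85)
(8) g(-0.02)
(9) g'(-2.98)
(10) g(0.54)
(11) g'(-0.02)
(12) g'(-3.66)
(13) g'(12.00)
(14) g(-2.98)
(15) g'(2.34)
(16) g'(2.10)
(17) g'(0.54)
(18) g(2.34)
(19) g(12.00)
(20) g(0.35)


(1) = 2.00
(2) = -119.85
(3) = -107.58
(4) = -43.99
(5) = -3.00
(6) = -9.30
(7) = 66.30
(8) = 2.06
(9) = 50.64
(10) = -2.24
(11) = -2.64
(12) = 62.88
(13) = -219.00
(14) = -68.98
(15) = -45.12
(16) = -40.80
(17) = -12.72
(18) = -54.30
(19) = -1330.00
(20) = -0.15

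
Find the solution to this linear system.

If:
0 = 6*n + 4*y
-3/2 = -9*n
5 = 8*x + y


Then:
n = 1/6
x = 21/32
y = -1/4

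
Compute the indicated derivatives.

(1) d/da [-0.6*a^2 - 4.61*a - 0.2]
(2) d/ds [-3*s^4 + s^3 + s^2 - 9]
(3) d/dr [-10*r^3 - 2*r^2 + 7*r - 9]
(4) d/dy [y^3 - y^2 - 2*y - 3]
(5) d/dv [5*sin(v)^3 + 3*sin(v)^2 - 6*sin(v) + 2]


(1) = -1.2*a - 4.61
(2) = s*(-12*s^2 + 3*s + 2)
(3) = -30*r^2 - 4*r + 7
(4) = 3*y^2 - 2*y - 2
(5) = 3*(5*sin(v)^2 + 2*sin(v) - 2)*cos(v)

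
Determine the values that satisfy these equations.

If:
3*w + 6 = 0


Then:
w = -2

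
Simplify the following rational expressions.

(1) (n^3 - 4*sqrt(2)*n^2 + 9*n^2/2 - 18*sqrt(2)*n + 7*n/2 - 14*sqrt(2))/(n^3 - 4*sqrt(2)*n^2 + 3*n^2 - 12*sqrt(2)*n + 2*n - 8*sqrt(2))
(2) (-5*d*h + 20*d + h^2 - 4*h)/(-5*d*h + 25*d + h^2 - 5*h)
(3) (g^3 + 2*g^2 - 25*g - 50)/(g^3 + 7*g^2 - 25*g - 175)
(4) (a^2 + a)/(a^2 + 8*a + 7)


(1) = (2*n + 7)/(2*n + 4)
(2) = (h - 4)/(h - 5)
(3) = (g + 2)/(g + 7)
(4) = a/(a + 7)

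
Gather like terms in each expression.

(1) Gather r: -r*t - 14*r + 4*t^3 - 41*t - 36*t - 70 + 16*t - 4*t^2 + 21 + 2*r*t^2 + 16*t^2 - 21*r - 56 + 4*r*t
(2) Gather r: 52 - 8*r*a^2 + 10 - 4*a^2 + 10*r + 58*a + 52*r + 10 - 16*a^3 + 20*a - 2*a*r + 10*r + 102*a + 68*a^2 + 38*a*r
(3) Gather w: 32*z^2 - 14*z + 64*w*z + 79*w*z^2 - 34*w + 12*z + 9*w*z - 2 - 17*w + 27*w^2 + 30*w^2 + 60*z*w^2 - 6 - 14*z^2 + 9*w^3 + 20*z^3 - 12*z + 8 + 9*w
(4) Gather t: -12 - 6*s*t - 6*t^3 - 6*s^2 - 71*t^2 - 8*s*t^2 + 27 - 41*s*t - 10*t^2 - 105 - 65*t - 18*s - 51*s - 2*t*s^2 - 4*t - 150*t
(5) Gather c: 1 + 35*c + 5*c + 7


(1) = r*(2*t^2 + 3*t - 35) + 4*t^3 + 12*t^2 - 61*t - 105
(2) = -16*a^3 + 64*a^2 + 180*a + r*(-8*a^2 + 36*a + 72) + 72
(3) = 9*w^3 + w^2*(60*z + 57) + w*(79*z^2 + 73*z - 42) + 20*z^3 + 18*z^2 - 14*z
(4) = -6*s^2 - 69*s - 6*t^3 + t^2*(-8*s - 81) + t*(-2*s^2 - 47*s - 219) - 90
(5) = 40*c + 8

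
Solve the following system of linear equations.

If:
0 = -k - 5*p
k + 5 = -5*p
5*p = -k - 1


Then:
No Solution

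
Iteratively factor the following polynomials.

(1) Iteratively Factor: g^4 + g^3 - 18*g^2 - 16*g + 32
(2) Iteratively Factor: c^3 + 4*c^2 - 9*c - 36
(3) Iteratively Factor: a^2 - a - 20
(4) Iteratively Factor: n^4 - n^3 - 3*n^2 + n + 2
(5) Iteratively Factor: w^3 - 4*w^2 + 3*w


(1) = (g + 4)*(g^3 - 3*g^2 - 6*g + 8) = (g + 2)*(g + 4)*(g^2 - 5*g + 4) = (g - 4)*(g + 2)*(g + 4)*(g - 1)
(2) = (c - 3)*(c^2 + 7*c + 12) = (c - 3)*(c + 3)*(c + 4)
(3) = (a + 4)*(a - 5)
(4) = (n + 1)*(n^3 - 2*n^2 - n + 2) = (n - 2)*(n + 1)*(n^2 - 1) = (n - 2)*(n - 1)*(n + 1)*(n + 1)
(5) = (w)*(w^2 - 4*w + 3) = w*(w - 1)*(w - 3)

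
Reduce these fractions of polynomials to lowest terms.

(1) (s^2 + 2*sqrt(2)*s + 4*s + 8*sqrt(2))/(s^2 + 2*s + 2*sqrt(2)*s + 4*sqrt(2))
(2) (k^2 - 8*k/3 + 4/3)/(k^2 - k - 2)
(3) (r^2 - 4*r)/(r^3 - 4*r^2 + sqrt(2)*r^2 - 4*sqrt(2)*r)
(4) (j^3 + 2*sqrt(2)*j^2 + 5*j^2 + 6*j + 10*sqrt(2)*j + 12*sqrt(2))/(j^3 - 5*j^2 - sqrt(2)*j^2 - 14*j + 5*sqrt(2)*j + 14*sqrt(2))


(1) = (s + 4)/(s + 2)
(2) = (3*k - 2)/(3*k + 3)
(3) = 1/(r + sqrt(2))
(4) = (j^2 + j*(2*sqrt(2) + 3) + 6*sqrt(2))/(j^2 + j*(-7 - sqrt(2)) + 7*sqrt(2))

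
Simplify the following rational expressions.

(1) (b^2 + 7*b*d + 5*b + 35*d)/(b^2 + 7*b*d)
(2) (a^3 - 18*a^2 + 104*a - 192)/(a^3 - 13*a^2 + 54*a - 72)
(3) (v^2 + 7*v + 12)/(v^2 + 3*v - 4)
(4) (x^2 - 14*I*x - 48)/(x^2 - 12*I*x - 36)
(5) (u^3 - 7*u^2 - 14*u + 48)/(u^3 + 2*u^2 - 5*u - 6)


(1) = (b + 5)/b
(2) = (a - 8)/(a - 3)
(3) = (v + 3)/(v - 1)
(4) = (x - 8*I)/(x - 6*I)
(5) = (u - 8)/(u + 1)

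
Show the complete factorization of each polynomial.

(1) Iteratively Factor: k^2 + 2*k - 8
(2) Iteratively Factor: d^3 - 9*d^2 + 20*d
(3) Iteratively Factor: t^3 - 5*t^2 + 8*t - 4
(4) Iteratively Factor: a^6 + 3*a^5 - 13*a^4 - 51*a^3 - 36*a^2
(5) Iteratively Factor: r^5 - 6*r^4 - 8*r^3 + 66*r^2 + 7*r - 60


(1) = (k - 2)*(k + 4)
(2) = (d)*(d^2 - 9*d + 20) = d*(d - 4)*(d - 5)
(3) = (t - 2)*(t^2 - 3*t + 2) = (t - 2)*(t - 1)*(t - 2)
(4) = (a + 1)*(a^5 + 2*a^4 - 15*a^3 - 36*a^2) = (a + 1)*(a + 3)*(a^4 - a^3 - 12*a^2) = a*(a + 1)*(a + 3)*(a^3 - a^2 - 12*a) = a^2*(a + 1)*(a + 3)*(a^2 - a - 12) = a^2*(a + 1)*(a + 3)^2*(a - 4)
(5) = (r - 4)*(r^4 - 2*r^3 - 16*r^2 + 2*r + 15) = (r - 5)*(r - 4)*(r^3 + 3*r^2 - r - 3) = (r - 5)*(r - 4)*(r + 3)*(r^2 - 1) = (r - 5)*(r - 4)*(r + 1)*(r + 3)*(r - 1)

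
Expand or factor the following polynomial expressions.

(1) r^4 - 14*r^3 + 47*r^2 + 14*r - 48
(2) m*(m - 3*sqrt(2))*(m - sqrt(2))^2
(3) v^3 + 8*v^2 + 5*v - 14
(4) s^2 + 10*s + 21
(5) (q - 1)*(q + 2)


(1) = (r - 8)*(r - 6)*(r - 1)*(r + 1)
(2) = m^4 - 5*sqrt(2)*m^3 + 14*m^2 - 6*sqrt(2)*m
(3) = (v - 1)*(v + 2)*(v + 7)
(4) = (s + 3)*(s + 7)
(5) = q^2 + q - 2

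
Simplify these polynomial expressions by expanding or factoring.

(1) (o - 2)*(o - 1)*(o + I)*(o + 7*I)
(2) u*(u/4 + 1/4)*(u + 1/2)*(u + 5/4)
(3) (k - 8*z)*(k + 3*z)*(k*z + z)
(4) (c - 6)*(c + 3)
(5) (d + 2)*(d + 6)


(1) = o^4 - 3*o^3 + 8*I*o^3 - 5*o^2 - 24*I*o^2 + 21*o + 16*I*o - 14
(2) = u^4/4 + 11*u^3/16 + 19*u^2/32 + 5*u/32
(3) = k^3*z - 5*k^2*z^2 + k^2*z - 24*k*z^3 - 5*k*z^2 - 24*z^3
(4) = c^2 - 3*c - 18
(5) = d^2 + 8*d + 12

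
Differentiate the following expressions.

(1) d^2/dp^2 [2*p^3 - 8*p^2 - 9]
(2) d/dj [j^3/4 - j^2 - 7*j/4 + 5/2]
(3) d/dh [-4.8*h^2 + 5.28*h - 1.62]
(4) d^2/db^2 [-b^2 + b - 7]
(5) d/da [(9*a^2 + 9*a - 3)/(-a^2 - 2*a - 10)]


(1) = 12*p - 16
(2) = 3*j^2/4 - 2*j - 7/4
(3) = 5.28 - 9.6*h
(4) = -2
(5) = 3*(-3*a^2 - 62*a - 32)/(a^4 + 4*a^3 + 24*a^2 + 40*a + 100)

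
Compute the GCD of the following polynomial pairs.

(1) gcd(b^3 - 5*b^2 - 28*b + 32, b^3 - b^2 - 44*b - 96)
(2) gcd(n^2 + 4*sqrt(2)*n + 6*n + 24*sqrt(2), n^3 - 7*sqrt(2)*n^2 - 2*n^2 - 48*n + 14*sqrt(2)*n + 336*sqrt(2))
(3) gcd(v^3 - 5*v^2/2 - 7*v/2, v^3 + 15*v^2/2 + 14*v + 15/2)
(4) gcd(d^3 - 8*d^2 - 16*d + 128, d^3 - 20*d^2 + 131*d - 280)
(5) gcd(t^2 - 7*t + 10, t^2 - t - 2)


(1) = gcd((b - 8)*(b - 1)*(b + 4), (b - 8)*(b + 3)*(b + 4)) = b^2 - 4*b - 32
(2) = n + 6
(3) = gcd(v*(v - 7/2)*(v + 1), (v + 1)*(v + 3/2)*(v + 5)) = v + 1
(4) = gcd((d - 8)*(d - 4)*(d + 4), (d - 8)*(d - 7)*(d - 5)) = d - 8
(5) = t - 2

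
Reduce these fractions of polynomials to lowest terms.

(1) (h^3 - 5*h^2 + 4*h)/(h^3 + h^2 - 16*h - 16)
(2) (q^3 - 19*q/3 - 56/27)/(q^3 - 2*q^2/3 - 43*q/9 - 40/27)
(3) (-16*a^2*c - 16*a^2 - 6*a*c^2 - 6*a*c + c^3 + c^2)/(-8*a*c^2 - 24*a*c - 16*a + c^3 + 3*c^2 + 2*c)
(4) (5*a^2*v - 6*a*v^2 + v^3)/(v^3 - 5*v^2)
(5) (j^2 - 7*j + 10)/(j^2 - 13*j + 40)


(1) = (h^2 - h)/(h^2 + 5*h + 4)
(2) = (3*q + 7)/(3*q + 5)
(3) = (2*a + c)/(c + 2)
(4) = (5*a^2 - 6*a*v + v^2)/(v^2 - 5*v)
(5) = (j - 2)/(j - 8)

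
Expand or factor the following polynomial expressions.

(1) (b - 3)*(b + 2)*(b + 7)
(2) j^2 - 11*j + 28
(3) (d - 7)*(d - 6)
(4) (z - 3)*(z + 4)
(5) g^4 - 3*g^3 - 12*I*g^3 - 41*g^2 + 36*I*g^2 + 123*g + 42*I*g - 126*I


(1) = b^3 + 6*b^2 - 13*b - 42
(2) = (j - 7)*(j - 4)
(3) = d^2 - 13*d + 42
(4) = z^2 + z - 12
(5) = (g - 3)*(g - 7*I)*(g - 3*I)*(g - 2*I)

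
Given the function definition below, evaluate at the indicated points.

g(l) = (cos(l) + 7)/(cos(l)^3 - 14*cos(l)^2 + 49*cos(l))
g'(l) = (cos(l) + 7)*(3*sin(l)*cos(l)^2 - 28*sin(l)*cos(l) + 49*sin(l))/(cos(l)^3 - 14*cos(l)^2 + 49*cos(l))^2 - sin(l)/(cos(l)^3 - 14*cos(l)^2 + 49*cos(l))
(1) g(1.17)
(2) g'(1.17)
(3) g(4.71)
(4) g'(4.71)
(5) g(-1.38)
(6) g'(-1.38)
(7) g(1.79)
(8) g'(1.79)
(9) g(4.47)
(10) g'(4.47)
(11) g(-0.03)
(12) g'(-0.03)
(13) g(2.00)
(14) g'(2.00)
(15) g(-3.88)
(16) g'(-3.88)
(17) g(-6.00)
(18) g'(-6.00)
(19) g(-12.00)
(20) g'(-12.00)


(1) = 0.43
(2) = 0.85
(3) = -59.74
(4) = -25030.88
(5) = 0.82
(6) = -3.88
(7) = -0.60
(8) = 2.94
(9) = -0.54
(10) = -2.39
(11) = 0.22
(12) = -0.00
(13) = -0.29
(14) = 0.74
(15) = -0.14
(16) = 0.17
(17) = 0.23
(18) = 0.04
(19) = 0.25
(20) = 0.10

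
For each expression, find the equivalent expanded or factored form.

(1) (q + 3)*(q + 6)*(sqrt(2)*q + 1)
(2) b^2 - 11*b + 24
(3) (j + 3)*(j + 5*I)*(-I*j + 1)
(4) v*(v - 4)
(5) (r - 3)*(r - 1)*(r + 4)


(1) = sqrt(2)*q^3 + q^2 + 9*sqrt(2)*q^2 + 9*q + 18*sqrt(2)*q + 18
(2) = (b - 8)*(b - 3)
(3) = -I*j^3 + 6*j^2 - 3*I*j^2 + 18*j + 5*I*j + 15*I
(4) = v^2 - 4*v
(5) = r^3 - 13*r + 12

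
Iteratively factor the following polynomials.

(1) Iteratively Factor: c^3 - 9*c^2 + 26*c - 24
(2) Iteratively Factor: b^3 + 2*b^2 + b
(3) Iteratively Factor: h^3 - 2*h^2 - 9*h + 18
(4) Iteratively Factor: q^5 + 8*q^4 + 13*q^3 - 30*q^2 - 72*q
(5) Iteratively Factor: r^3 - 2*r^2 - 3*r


(1) = (c - 2)*(c^2 - 7*c + 12) = (c - 4)*(c - 2)*(c - 3)
(2) = (b)*(b^2 + 2*b + 1) = b*(b + 1)*(b + 1)
(3) = (h - 2)*(h^2 - 9) = (h - 2)*(h + 3)*(h - 3)
(4) = (q - 2)*(q^4 + 10*q^3 + 33*q^2 + 36*q) = (q - 2)*(q + 3)*(q^3 + 7*q^2 + 12*q) = (q - 2)*(q + 3)^2*(q^2 + 4*q) = q*(q - 2)*(q + 3)^2*(q + 4)
(5) = (r + 1)*(r^2 - 3*r) = (r - 3)*(r + 1)*(r)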